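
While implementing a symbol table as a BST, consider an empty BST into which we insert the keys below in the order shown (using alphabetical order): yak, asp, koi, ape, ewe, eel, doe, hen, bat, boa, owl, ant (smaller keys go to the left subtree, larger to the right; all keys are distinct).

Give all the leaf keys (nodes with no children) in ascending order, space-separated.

ant boa hen owl

Insert yak: tree is empty, so yak becomes the root.
Insert asp: asp < yak → go left. Place as left child of yak.
Insert koi: koi < yak → go left; koi > asp → go right. Place as right child of asp.
Insert ape: ape < yak → go left; ape < asp → go left. Place as left child of asp.
Insert ewe: ewe < yak → go left; ewe > asp → go right; ewe < koi → go left. Place as left child of koi.
Insert eel: eel < yak → go left; eel > asp → go right; eel < koi → go left; eel < ewe → go left. Place as left child of ewe.
Insert doe: doe < yak → go left; doe > asp → go right; doe < koi → go left; doe < ewe → go left; doe < eel → go left. Place as left child of eel.
Insert hen: hen < yak → go left; hen > asp → go right; hen < koi → go left; hen > ewe → go right. Place as right child of ewe.
Insert bat: bat < yak → go left; bat > asp → go right; bat < koi → go left; bat < ewe → go left; bat < eel → go left; bat < doe → go left. Place as left child of doe.
Insert boa: boa < yak → go left; boa > asp → go right; boa < koi → go left; boa < ewe → go left; boa < eel → go left; boa < doe → go left; boa > bat → go right. Place as right child of bat.
Insert owl: owl < yak → go left; owl > asp → go right; owl > koi → go right. Place as right child of koi.
Insert ant: ant < yak → go left; ant < asp → go left; ant < ape → go left. Place as left child of ape.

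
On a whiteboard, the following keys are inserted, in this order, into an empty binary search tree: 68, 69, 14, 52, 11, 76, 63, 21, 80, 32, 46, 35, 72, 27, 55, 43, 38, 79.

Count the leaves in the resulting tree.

6

Resulting structure (node: left, right):
  68: L=14, R=69
  69: L=–, R=76
  14: L=11, R=52
  52: L=21, R=63
  11: L=–, R=–
  76: L=72, R=80
  63: L=55, R=–
  21: L=–, R=32
  80: L=79, R=–
  32: L=27, R=46
  46: L=35, R=–
  35: L=–, R=43
  72: L=–, R=–
  27: L=–, R=–
  55: L=–, R=–
  43: L=38, R=–
  38: L=–, R=–
  79: L=–, R=–

Leaves: 11, 27, 38, 55, 72, 79 — 6 in total.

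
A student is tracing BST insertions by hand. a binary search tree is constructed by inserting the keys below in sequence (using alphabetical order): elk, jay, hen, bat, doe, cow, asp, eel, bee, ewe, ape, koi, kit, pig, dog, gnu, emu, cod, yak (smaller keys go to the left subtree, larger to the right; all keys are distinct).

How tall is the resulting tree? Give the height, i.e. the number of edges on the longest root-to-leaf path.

Insert elk: tree is empty, so elk becomes the root.
Insert jay: jay > elk → go right. Place as right child of elk.
Insert hen: hen > elk → go right; hen < jay → go left. Place as left child of jay.
Insert bat: bat < elk → go left. Place as left child of elk.
Insert doe: doe < elk → go left; doe > bat → go right. Place as right child of bat.
Insert cow: cow < elk → go left; cow > bat → go right; cow < doe → go left. Place as left child of doe.
Insert asp: asp < elk → go left; asp < bat → go left. Place as left child of bat.
Insert eel: eel < elk → go left; eel > bat → go right; eel > doe → go right. Place as right child of doe.
Insert bee: bee < elk → go left; bee > bat → go right; bee < doe → go left; bee < cow → go left. Place as left child of cow.
Insert ewe: ewe > elk → go right; ewe < jay → go left; ewe < hen → go left. Place as left child of hen.
Insert ape: ape < elk → go left; ape < bat → go left; ape < asp → go left. Place as left child of asp.
Insert koi: koi > elk → go right; koi > jay → go right. Place as right child of jay.
Insert kit: kit > elk → go right; kit > jay → go right; kit < koi → go left. Place as left child of koi.
Insert pig: pig > elk → go right; pig > jay → go right; pig > koi → go right. Place as right child of koi.
Insert dog: dog < elk → go left; dog > bat → go right; dog > doe → go right; dog < eel → go left. Place as left child of eel.
Insert gnu: gnu > elk → go right; gnu < jay → go left; gnu < hen → go left; gnu > ewe → go right. Place as right child of ewe.
Insert emu: emu > elk → go right; emu < jay → go left; emu < hen → go left; emu < ewe → go left. Place as left child of ewe.
Insert cod: cod < elk → go left; cod > bat → go right; cod < doe → go left; cod < cow → go left; cod > bee → go right. Place as right child of bee.
Insert yak: yak > elk → go right; yak > jay → go right; yak > koi → go right; yak > pig → go right. Place as right child of pig.

The deepest node is cod at depth 5.

5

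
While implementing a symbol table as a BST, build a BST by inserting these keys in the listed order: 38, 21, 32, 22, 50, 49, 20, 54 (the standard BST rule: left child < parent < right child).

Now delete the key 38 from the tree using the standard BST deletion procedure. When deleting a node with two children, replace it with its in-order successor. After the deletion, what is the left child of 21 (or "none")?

20

Resulting structure (node: left, right):
  38: L=21, R=50
  21: L=20, R=32
  32: L=22, R=–
  22: L=–, R=–
  50: L=49, R=54
  49: L=–, R=–
  20: L=–, R=–
  54: L=–, R=–

Delete 38 (two children — replace with in-order successor).
After deletion, 21's left child: 20.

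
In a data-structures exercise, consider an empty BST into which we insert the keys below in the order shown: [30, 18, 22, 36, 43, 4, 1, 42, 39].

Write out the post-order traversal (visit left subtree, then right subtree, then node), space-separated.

1 4 22 18 39 42 43 36 30

Insert 30: tree is empty, so 30 becomes the root.
Insert 18: 18 < 30 → go left. Place as left child of 30.
Insert 22: 22 < 30 → go left; 22 > 18 → go right. Place as right child of 18.
Insert 36: 36 > 30 → go right. Place as right child of 30.
Insert 43: 43 > 30 → go right; 43 > 36 → go right. Place as right child of 36.
Insert 4: 4 < 30 → go left; 4 < 18 → go left. Place as left child of 18.
Insert 1: 1 < 30 → go left; 1 < 18 → go left; 1 < 4 → go left. Place as left child of 4.
Insert 42: 42 > 30 → go right; 42 > 36 → go right; 42 < 43 → go left. Place as left child of 43.
Insert 39: 39 > 30 → go right; 39 > 36 → go right; 39 < 43 → go left; 39 < 42 → go left. Place as left child of 42.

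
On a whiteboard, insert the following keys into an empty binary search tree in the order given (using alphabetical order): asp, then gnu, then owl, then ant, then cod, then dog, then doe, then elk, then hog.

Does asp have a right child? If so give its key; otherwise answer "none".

gnu

asp: root
gnu: right child of asp (depth 1)
owl: right child of gnu (depth 2)
ant: left child of asp (depth 1)
cod: left child of gnu (depth 2)
dog: right child of cod (depth 3)
doe: left child of dog (depth 4)
elk: right child of dog (depth 4)
hog: left child of owl (depth 3)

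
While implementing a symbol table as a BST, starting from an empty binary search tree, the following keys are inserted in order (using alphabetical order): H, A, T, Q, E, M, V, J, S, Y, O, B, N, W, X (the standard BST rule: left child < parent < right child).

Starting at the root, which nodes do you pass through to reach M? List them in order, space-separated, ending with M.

H T Q M

Insert H: tree is empty, so H becomes the root.
Insert A: A < H → go left. Place as left child of H.
Insert T: T > H → go right. Place as right child of H.
Insert Q: Q > H → go right; Q < T → go left. Place as left child of T.
Insert E: E < H → go left; E > A → go right. Place as right child of A.
Insert M: M > H → go right; M < T → go left; M < Q → go left. Place as left child of Q.
Insert V: V > H → go right; V > T → go right. Place as right child of T.
Insert J: J > H → go right; J < T → go left; J < Q → go left; J < M → go left. Place as left child of M.
Insert S: S > H → go right; S < T → go left; S > Q → go right. Place as right child of Q.
Insert Y: Y > H → go right; Y > T → go right; Y > V → go right. Place as right child of V.
Insert O: O > H → go right; O < T → go left; O < Q → go left; O > M → go right. Place as right child of M.
Insert B: B < H → go left; B > A → go right; B < E → go left. Place as left child of E.
Insert N: N > H → go right; N < T → go left; N < Q → go left; N > M → go right; N < O → go left. Place as left child of O.
Insert W: W > H → go right; W > T → go right; W > V → go right; W < Y → go left. Place as left child of Y.
Insert X: X > H → go right; X > T → go right; X > V → go right; X < Y → go left; X > W → go right. Place as right child of W.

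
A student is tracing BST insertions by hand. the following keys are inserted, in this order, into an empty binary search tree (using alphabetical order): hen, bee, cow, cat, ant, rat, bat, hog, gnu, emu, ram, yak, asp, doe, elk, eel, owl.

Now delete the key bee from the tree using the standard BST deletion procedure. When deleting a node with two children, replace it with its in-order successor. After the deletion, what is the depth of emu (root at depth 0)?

4

Resulting structure (node: left, right):
  hen: L=bee, R=rat
  bee: L=ant, R=cow
  cow: L=cat, R=gnu
  cat: L=–, R=–
  ant: L=–, R=bat
  rat: L=hog, R=yak
  bat: L=asp, R=–
  hog: L=–, R=ram
  gnu: L=emu, R=–
  emu: L=doe, R=–
  ram: L=owl, R=–
  yak: L=–, R=–
  asp: L=–, R=–
  doe: L=–, R=elk
  elk: L=eel, R=–
  eel: L=–, R=–
  owl: L=–, R=–

Delete bee (two children — replace with in-order successor).
After deletion, path to emu: hen → cat → cow → gnu → emu.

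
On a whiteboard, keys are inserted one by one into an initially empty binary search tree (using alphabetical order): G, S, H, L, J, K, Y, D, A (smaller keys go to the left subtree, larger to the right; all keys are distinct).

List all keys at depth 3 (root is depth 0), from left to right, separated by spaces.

L

G: root
S: right child of G (depth 1)
H: left child of S (depth 2)
L: right child of H (depth 3)
J: left child of L (depth 4)
K: right child of J (depth 5)
Y: right child of S (depth 2)
D: left child of G (depth 1)
A: left child of D (depth 2)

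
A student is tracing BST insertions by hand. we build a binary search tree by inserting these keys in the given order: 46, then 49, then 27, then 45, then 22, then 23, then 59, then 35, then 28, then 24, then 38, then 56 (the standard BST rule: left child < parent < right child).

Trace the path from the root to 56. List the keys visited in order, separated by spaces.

46 49 59 56

Resulting structure (node: left, right):
  46: L=27, R=49
  49: L=–, R=59
  27: L=22, R=45
  45: L=35, R=–
  22: L=–, R=23
  23: L=–, R=24
  59: L=56, R=–
  35: L=28, R=38
  28: L=–, R=–
  24: L=–, R=–
  38: L=–, R=–
  56: L=–, R=–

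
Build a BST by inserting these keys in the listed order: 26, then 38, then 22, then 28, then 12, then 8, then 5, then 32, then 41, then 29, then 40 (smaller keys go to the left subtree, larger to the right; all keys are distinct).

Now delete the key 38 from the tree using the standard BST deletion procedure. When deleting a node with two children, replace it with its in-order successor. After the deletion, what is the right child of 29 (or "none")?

Insert 26: tree is empty, so 26 becomes the root.
Insert 38: 38 > 26 → go right. Place as right child of 26.
Insert 22: 22 < 26 → go left. Place as left child of 26.
Insert 28: 28 > 26 → go right; 28 < 38 → go left. Place as left child of 38.
Insert 12: 12 < 26 → go left; 12 < 22 → go left. Place as left child of 22.
Insert 8: 8 < 26 → go left; 8 < 22 → go left; 8 < 12 → go left. Place as left child of 12.
Insert 5: 5 < 26 → go left; 5 < 22 → go left; 5 < 12 → go left; 5 < 8 → go left. Place as left child of 8.
Insert 32: 32 > 26 → go right; 32 < 38 → go left; 32 > 28 → go right. Place as right child of 28.
Insert 41: 41 > 26 → go right; 41 > 38 → go right. Place as right child of 38.
Insert 29: 29 > 26 → go right; 29 < 38 → go left; 29 > 28 → go right; 29 < 32 → go left. Place as left child of 32.
Insert 40: 40 > 26 → go right; 40 > 38 → go right; 40 < 41 → go left. Place as left child of 41.

Delete 38 (two children — replace with in-order successor).
After deletion, 29's right child: none.

none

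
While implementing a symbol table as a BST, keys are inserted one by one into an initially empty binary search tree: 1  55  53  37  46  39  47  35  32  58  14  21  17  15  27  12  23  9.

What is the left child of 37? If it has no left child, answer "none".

35

Insert 1: tree is empty, so 1 becomes the root.
Insert 55: 55 > 1 → go right. Place as right child of 1.
Insert 53: 53 > 1 → go right; 53 < 55 → go left. Place as left child of 55.
Insert 37: 37 > 1 → go right; 37 < 55 → go left; 37 < 53 → go left. Place as left child of 53.
Insert 46: 46 > 1 → go right; 46 < 55 → go left; 46 < 53 → go left; 46 > 37 → go right. Place as right child of 37.
Insert 39: 39 > 1 → go right; 39 < 55 → go left; 39 < 53 → go left; 39 > 37 → go right; 39 < 46 → go left. Place as left child of 46.
Insert 47: 47 > 1 → go right; 47 < 55 → go left; 47 < 53 → go left; 47 > 37 → go right; 47 > 46 → go right. Place as right child of 46.
Insert 35: 35 > 1 → go right; 35 < 55 → go left; 35 < 53 → go left; 35 < 37 → go left. Place as left child of 37.
Insert 32: 32 > 1 → go right; 32 < 55 → go left; 32 < 53 → go left; 32 < 37 → go left; 32 < 35 → go left. Place as left child of 35.
Insert 58: 58 > 1 → go right; 58 > 55 → go right. Place as right child of 55.
Insert 14: 14 > 1 → go right; 14 < 55 → go left; 14 < 53 → go left; 14 < 37 → go left; 14 < 35 → go left; 14 < 32 → go left. Place as left child of 32.
Insert 21: 21 > 1 → go right; 21 < 55 → go left; 21 < 53 → go left; 21 < 37 → go left; 21 < 35 → go left; 21 < 32 → go left; 21 > 14 → go right. Place as right child of 14.
Insert 17: 17 > 1 → go right; 17 < 55 → go left; 17 < 53 → go left; 17 < 37 → go left; 17 < 35 → go left; 17 < 32 → go left; 17 > 14 → go right; 17 < 21 → go left. Place as left child of 21.
Insert 15: 15 > 1 → go right; 15 < 55 → go left; 15 < 53 → go left; 15 < 37 → go left; 15 < 35 → go left; 15 < 32 → go left; 15 > 14 → go right; 15 < 21 → go left; 15 < 17 → go left. Place as left child of 17.
Insert 27: 27 > 1 → go right; 27 < 55 → go left; 27 < 53 → go left; 27 < 37 → go left; 27 < 35 → go left; 27 < 32 → go left; 27 > 14 → go right; 27 > 21 → go right. Place as right child of 21.
Insert 12: 12 > 1 → go right; 12 < 55 → go left; 12 < 53 → go left; 12 < 37 → go left; 12 < 35 → go left; 12 < 32 → go left; 12 < 14 → go left. Place as left child of 14.
Insert 23: 23 > 1 → go right; 23 < 55 → go left; 23 < 53 → go left; 23 < 37 → go left; 23 < 35 → go left; 23 < 32 → go left; 23 > 14 → go right; 23 > 21 → go right; 23 < 27 → go left. Place as left child of 27.
Insert 9: 9 > 1 → go right; 9 < 55 → go left; 9 < 53 → go left; 9 < 37 → go left; 9 < 35 → go left; 9 < 32 → go left; 9 < 14 → go left; 9 < 12 → go left. Place as left child of 12.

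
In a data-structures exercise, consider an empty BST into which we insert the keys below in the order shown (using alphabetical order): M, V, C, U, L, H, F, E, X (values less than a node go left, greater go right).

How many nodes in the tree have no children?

M: root
V: right child of M (depth 1)
C: left child of M (depth 1)
U: left child of V (depth 2)
L: right child of C (depth 2)
H: left child of L (depth 3)
F: left child of H (depth 4)
E: left child of F (depth 5)
X: right child of V (depth 2)

Leaves: E, U, X — 3 in total.

3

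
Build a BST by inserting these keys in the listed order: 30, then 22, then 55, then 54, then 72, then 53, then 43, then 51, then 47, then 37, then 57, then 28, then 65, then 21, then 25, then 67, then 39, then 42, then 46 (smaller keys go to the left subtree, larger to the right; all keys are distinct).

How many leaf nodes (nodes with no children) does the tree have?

Insert 30: tree is empty, so 30 becomes the root.
Insert 22: 22 < 30 → go left. Place as left child of 30.
Insert 55: 55 > 30 → go right. Place as right child of 30.
Insert 54: 54 > 30 → go right; 54 < 55 → go left. Place as left child of 55.
Insert 72: 72 > 30 → go right; 72 > 55 → go right. Place as right child of 55.
Insert 53: 53 > 30 → go right; 53 < 55 → go left; 53 < 54 → go left. Place as left child of 54.
Insert 43: 43 > 30 → go right; 43 < 55 → go left; 43 < 54 → go left; 43 < 53 → go left. Place as left child of 53.
Insert 51: 51 > 30 → go right; 51 < 55 → go left; 51 < 54 → go left; 51 < 53 → go left; 51 > 43 → go right. Place as right child of 43.
Insert 47: 47 > 30 → go right; 47 < 55 → go left; 47 < 54 → go left; 47 < 53 → go left; 47 > 43 → go right; 47 < 51 → go left. Place as left child of 51.
Insert 37: 37 > 30 → go right; 37 < 55 → go left; 37 < 54 → go left; 37 < 53 → go left; 37 < 43 → go left. Place as left child of 43.
Insert 57: 57 > 30 → go right; 57 > 55 → go right; 57 < 72 → go left. Place as left child of 72.
Insert 28: 28 < 30 → go left; 28 > 22 → go right. Place as right child of 22.
Insert 65: 65 > 30 → go right; 65 > 55 → go right; 65 < 72 → go left; 65 > 57 → go right. Place as right child of 57.
Insert 21: 21 < 30 → go left; 21 < 22 → go left. Place as left child of 22.
Insert 25: 25 < 30 → go left; 25 > 22 → go right; 25 < 28 → go left. Place as left child of 28.
Insert 67: 67 > 30 → go right; 67 > 55 → go right; 67 < 72 → go left; 67 > 57 → go right; 67 > 65 → go right. Place as right child of 65.
Insert 39: 39 > 30 → go right; 39 < 55 → go left; 39 < 54 → go left; 39 < 53 → go left; 39 < 43 → go left; 39 > 37 → go right. Place as right child of 37.
Insert 42: 42 > 30 → go right; 42 < 55 → go left; 42 < 54 → go left; 42 < 53 → go left; 42 < 43 → go left; 42 > 37 → go right; 42 > 39 → go right. Place as right child of 39.
Insert 46: 46 > 30 → go right; 46 < 55 → go left; 46 < 54 → go left; 46 < 53 → go left; 46 > 43 → go right; 46 < 51 → go left; 46 < 47 → go left. Place as left child of 47.

Leaves: 21, 25, 42, 46, 67 — 5 in total.

5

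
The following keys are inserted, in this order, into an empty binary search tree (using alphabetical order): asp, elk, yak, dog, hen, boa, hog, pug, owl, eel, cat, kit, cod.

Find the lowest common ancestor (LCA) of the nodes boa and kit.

Insert asp: tree is empty, so asp becomes the root.
Insert elk: elk > asp → go right. Place as right child of asp.
Insert yak: yak > asp → go right; yak > elk → go right. Place as right child of elk.
Insert dog: dog > asp → go right; dog < elk → go left. Place as left child of elk.
Insert hen: hen > asp → go right; hen > elk → go right; hen < yak → go left. Place as left child of yak.
Insert boa: boa > asp → go right; boa < elk → go left; boa < dog → go left. Place as left child of dog.
Insert hog: hog > asp → go right; hog > elk → go right; hog < yak → go left; hog > hen → go right. Place as right child of hen.
Insert pug: pug > asp → go right; pug > elk → go right; pug < yak → go left; pug > hen → go right; pug > hog → go right. Place as right child of hog.
Insert owl: owl > asp → go right; owl > elk → go right; owl < yak → go left; owl > hen → go right; owl > hog → go right; owl < pug → go left. Place as left child of pug.
Insert eel: eel > asp → go right; eel < elk → go left; eel > dog → go right. Place as right child of dog.
Insert cat: cat > asp → go right; cat < elk → go left; cat < dog → go left; cat > boa → go right. Place as right child of boa.
Insert kit: kit > asp → go right; kit > elk → go right; kit < yak → go left; kit > hen → go right; kit > hog → go right; kit < pug → go left; kit < owl → go left. Place as left child of owl.
Insert cod: cod > asp → go right; cod < elk → go left; cod < dog → go left; cod > boa → go right; cod > cat → go right. Place as right child of cat.

Path to boa: asp → elk → dog → boa
Path to kit: asp → elk → yak → hen → hog → pug → owl → kit
The paths share a prefix ending at elk, then split left and right.

elk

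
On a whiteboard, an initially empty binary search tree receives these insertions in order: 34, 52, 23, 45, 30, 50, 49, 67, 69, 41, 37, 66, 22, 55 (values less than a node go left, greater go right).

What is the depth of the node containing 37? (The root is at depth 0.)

4

Insert 34: tree is empty, so 34 becomes the root.
Insert 52: 52 > 34 → go right. Place as right child of 34.
Insert 23: 23 < 34 → go left. Place as left child of 34.
Insert 45: 45 > 34 → go right; 45 < 52 → go left. Place as left child of 52.
Insert 30: 30 < 34 → go left; 30 > 23 → go right. Place as right child of 23.
Insert 50: 50 > 34 → go right; 50 < 52 → go left; 50 > 45 → go right. Place as right child of 45.
Insert 49: 49 > 34 → go right; 49 < 52 → go left; 49 > 45 → go right; 49 < 50 → go left. Place as left child of 50.
Insert 67: 67 > 34 → go right; 67 > 52 → go right. Place as right child of 52.
Insert 69: 69 > 34 → go right; 69 > 52 → go right; 69 > 67 → go right. Place as right child of 67.
Insert 41: 41 > 34 → go right; 41 < 52 → go left; 41 < 45 → go left. Place as left child of 45.
Insert 37: 37 > 34 → go right; 37 < 52 → go left; 37 < 45 → go left; 37 < 41 → go left. Place as left child of 41.
Insert 66: 66 > 34 → go right; 66 > 52 → go right; 66 < 67 → go left. Place as left child of 67.
Insert 22: 22 < 34 → go left; 22 < 23 → go left. Place as left child of 23.
Insert 55: 55 > 34 → go right; 55 > 52 → go right; 55 < 67 → go left; 55 < 66 → go left. Place as left child of 66.

Path to 37: 34 → 52 → 45 → 41 → 37, which is 4 edges.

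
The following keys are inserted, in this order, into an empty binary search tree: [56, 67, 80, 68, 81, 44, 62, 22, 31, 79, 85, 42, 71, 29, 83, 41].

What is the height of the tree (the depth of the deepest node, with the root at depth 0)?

5

56: root
67: right child of 56 (depth 1)
80: right child of 67 (depth 2)
68: left child of 80 (depth 3)
81: right child of 80 (depth 3)
44: left child of 56 (depth 1)
62: left child of 67 (depth 2)
22: left child of 44 (depth 2)
31: right child of 22 (depth 3)
79: right child of 68 (depth 4)
85: right child of 81 (depth 4)
42: right child of 31 (depth 4)
71: left child of 79 (depth 5)
29: left child of 31 (depth 4)
83: left child of 85 (depth 5)
41: left child of 42 (depth 5)

The deepest node is 71 at depth 5.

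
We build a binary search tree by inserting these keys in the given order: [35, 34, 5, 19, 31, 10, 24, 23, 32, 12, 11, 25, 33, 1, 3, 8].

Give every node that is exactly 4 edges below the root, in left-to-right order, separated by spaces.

3 10 31

Insert 35: tree is empty, so 35 becomes the root.
Insert 34: 34 < 35 → go left. Place as left child of 35.
Insert 5: 5 < 35 → go left; 5 < 34 → go left. Place as left child of 34.
Insert 19: 19 < 35 → go left; 19 < 34 → go left; 19 > 5 → go right. Place as right child of 5.
Insert 31: 31 < 35 → go left; 31 < 34 → go left; 31 > 5 → go right; 31 > 19 → go right. Place as right child of 19.
Insert 10: 10 < 35 → go left; 10 < 34 → go left; 10 > 5 → go right; 10 < 19 → go left. Place as left child of 19.
Insert 24: 24 < 35 → go left; 24 < 34 → go left; 24 > 5 → go right; 24 > 19 → go right; 24 < 31 → go left. Place as left child of 31.
Insert 23: 23 < 35 → go left; 23 < 34 → go left; 23 > 5 → go right; 23 > 19 → go right; 23 < 31 → go left; 23 < 24 → go left. Place as left child of 24.
Insert 32: 32 < 35 → go left; 32 < 34 → go left; 32 > 5 → go right; 32 > 19 → go right; 32 > 31 → go right. Place as right child of 31.
Insert 12: 12 < 35 → go left; 12 < 34 → go left; 12 > 5 → go right; 12 < 19 → go left; 12 > 10 → go right. Place as right child of 10.
Insert 11: 11 < 35 → go left; 11 < 34 → go left; 11 > 5 → go right; 11 < 19 → go left; 11 > 10 → go right; 11 < 12 → go left. Place as left child of 12.
Insert 25: 25 < 35 → go left; 25 < 34 → go left; 25 > 5 → go right; 25 > 19 → go right; 25 < 31 → go left; 25 > 24 → go right. Place as right child of 24.
Insert 33: 33 < 35 → go left; 33 < 34 → go left; 33 > 5 → go right; 33 > 19 → go right; 33 > 31 → go right; 33 > 32 → go right. Place as right child of 32.
Insert 1: 1 < 35 → go left; 1 < 34 → go left; 1 < 5 → go left. Place as left child of 5.
Insert 3: 3 < 35 → go left; 3 < 34 → go left; 3 < 5 → go left; 3 > 1 → go right. Place as right child of 1.
Insert 8: 8 < 35 → go left; 8 < 34 → go left; 8 > 5 → go right; 8 < 19 → go left; 8 < 10 → go left. Place as left child of 10.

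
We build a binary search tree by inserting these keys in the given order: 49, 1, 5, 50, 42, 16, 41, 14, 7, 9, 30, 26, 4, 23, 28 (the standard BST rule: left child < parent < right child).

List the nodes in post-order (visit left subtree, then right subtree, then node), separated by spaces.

4 9 7 14 23 28 26 30 41 16 42 5 1 50 49

49: root
1: left child of 49 (depth 1)
5: right child of 1 (depth 2)
50: right child of 49 (depth 1)
42: right child of 5 (depth 3)
16: left child of 42 (depth 4)
41: right child of 16 (depth 5)
14: left child of 16 (depth 5)
7: left child of 14 (depth 6)
9: right child of 7 (depth 7)
30: left child of 41 (depth 6)
26: left child of 30 (depth 7)
4: left child of 5 (depth 3)
23: left child of 26 (depth 8)
28: right child of 26 (depth 8)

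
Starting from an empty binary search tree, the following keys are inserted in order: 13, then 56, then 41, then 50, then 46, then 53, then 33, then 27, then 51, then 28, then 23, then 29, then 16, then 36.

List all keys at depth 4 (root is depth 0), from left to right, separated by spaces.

Resulting structure (node: left, right):
  13: L=–, R=56
  56: L=41, R=–
  41: L=33, R=50
  50: L=46, R=53
  46: L=–, R=–
  53: L=51, R=–
  33: L=27, R=36
  27: L=23, R=28
  51: L=–, R=–
  28: L=–, R=29
  23: L=16, R=–
  29: L=–, R=–
  16: L=–, R=–
  36: L=–, R=–

27 36 46 53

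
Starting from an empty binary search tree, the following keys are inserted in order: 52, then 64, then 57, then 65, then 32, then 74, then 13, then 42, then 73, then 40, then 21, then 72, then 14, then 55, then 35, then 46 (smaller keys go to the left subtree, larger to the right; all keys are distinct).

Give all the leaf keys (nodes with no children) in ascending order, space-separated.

14 35 46 55 72

52: root
64: right child of 52 (depth 1)
57: left child of 64 (depth 2)
65: right child of 64 (depth 2)
32: left child of 52 (depth 1)
74: right child of 65 (depth 3)
13: left child of 32 (depth 2)
42: right child of 32 (depth 2)
73: left child of 74 (depth 4)
40: left child of 42 (depth 3)
21: right child of 13 (depth 3)
72: left child of 73 (depth 5)
14: left child of 21 (depth 4)
55: left child of 57 (depth 3)
35: left child of 40 (depth 4)
46: right child of 42 (depth 3)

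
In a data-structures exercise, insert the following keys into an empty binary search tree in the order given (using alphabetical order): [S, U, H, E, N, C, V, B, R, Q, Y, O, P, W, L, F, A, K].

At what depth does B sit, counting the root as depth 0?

Insert S: tree is empty, so S becomes the root.
Insert U: U > S → go right. Place as right child of S.
Insert H: H < S → go left. Place as left child of S.
Insert E: E < S → go left; E < H → go left. Place as left child of H.
Insert N: N < S → go left; N > H → go right. Place as right child of H.
Insert C: C < S → go left; C < H → go left; C < E → go left. Place as left child of E.
Insert V: V > S → go right; V > U → go right. Place as right child of U.
Insert B: B < S → go left; B < H → go left; B < E → go left; B < C → go left. Place as left child of C.
Insert R: R < S → go left; R > H → go right; R > N → go right. Place as right child of N.
Insert Q: Q < S → go left; Q > H → go right; Q > N → go right; Q < R → go left. Place as left child of R.
Insert Y: Y > S → go right; Y > U → go right; Y > V → go right. Place as right child of V.
Insert O: O < S → go left; O > H → go right; O > N → go right; O < R → go left; O < Q → go left. Place as left child of Q.
Insert P: P < S → go left; P > H → go right; P > N → go right; P < R → go left; P < Q → go left; P > O → go right. Place as right child of O.
Insert W: W > S → go right; W > U → go right; W > V → go right; W < Y → go left. Place as left child of Y.
Insert L: L < S → go left; L > H → go right; L < N → go left. Place as left child of N.
Insert F: F < S → go left; F < H → go left; F > E → go right. Place as right child of E.
Insert A: A < S → go left; A < H → go left; A < E → go left; A < C → go left; A < B → go left. Place as left child of B.
Insert K: K < S → go left; K > H → go right; K < N → go left; K < L → go left. Place as left child of L.

Path to B: S → H → E → C → B, which is 4 edges.

4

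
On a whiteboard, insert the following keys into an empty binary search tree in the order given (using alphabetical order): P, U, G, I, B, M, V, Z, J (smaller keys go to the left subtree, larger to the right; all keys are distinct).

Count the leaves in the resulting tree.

3

Resulting structure (node: left, right):
  P: L=G, R=U
  U: L=–, R=V
  G: L=B, R=I
  I: L=–, R=M
  B: L=–, R=–
  M: L=J, R=–
  V: L=–, R=Z
  Z: L=–, R=–
  J: L=–, R=–

Leaves: B, J, Z — 3 in total.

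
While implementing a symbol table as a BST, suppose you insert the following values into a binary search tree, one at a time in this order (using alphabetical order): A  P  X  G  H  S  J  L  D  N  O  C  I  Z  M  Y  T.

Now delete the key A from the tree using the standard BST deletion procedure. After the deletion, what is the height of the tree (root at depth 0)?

Resulting structure (node: left, right):
  A: L=–, R=P
  P: L=G, R=X
  X: L=S, R=Z
  G: L=D, R=H
  H: L=–, R=J
  S: L=–, R=T
  J: L=I, R=L
  L: L=–, R=N
  D: L=C, R=–
  N: L=M, R=O
  O: L=–, R=–
  C: L=–, R=–
  I: L=–, R=–
  Z: L=Y, R=–
  M: L=–, R=–
  Y: L=–, R=–
  T: L=–, R=–

Delete A (at most one child — splice it out).
After deletion, deepest node is O at depth 6.

6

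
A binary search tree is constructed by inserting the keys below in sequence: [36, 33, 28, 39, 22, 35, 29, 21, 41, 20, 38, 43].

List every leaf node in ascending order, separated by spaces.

20 29 35 38 43

Resulting structure (node: left, right):
  36: L=33, R=39
  33: L=28, R=35
  28: L=22, R=29
  39: L=38, R=41
  22: L=21, R=–
  35: L=–, R=–
  29: L=–, R=–
  21: L=20, R=–
  41: L=–, R=43
  20: L=–, R=–
  38: L=–, R=–
  43: L=–, R=–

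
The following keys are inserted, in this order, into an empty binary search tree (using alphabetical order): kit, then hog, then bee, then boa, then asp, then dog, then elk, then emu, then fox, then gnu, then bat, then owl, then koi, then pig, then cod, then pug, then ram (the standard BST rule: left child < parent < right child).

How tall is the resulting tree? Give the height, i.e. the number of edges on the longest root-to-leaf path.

Insert kit: tree is empty, so kit becomes the root.
Insert hog: hog < kit → go left. Place as left child of kit.
Insert bee: bee < kit → go left; bee < hog → go left. Place as left child of hog.
Insert boa: boa < kit → go left; boa < hog → go left; boa > bee → go right. Place as right child of bee.
Insert asp: asp < kit → go left; asp < hog → go left; asp < bee → go left. Place as left child of bee.
Insert dog: dog < kit → go left; dog < hog → go left; dog > bee → go right; dog > boa → go right. Place as right child of boa.
Insert elk: elk < kit → go left; elk < hog → go left; elk > bee → go right; elk > boa → go right; elk > dog → go right. Place as right child of dog.
Insert emu: emu < kit → go left; emu < hog → go left; emu > bee → go right; emu > boa → go right; emu > dog → go right; emu > elk → go right. Place as right child of elk.
Insert fox: fox < kit → go left; fox < hog → go left; fox > bee → go right; fox > boa → go right; fox > dog → go right; fox > elk → go right; fox > emu → go right. Place as right child of emu.
Insert gnu: gnu < kit → go left; gnu < hog → go left; gnu > bee → go right; gnu > boa → go right; gnu > dog → go right; gnu > elk → go right; gnu > emu → go right; gnu > fox → go right. Place as right child of fox.
Insert bat: bat < kit → go left; bat < hog → go left; bat < bee → go left; bat > asp → go right. Place as right child of asp.
Insert owl: owl > kit → go right. Place as right child of kit.
Insert koi: koi > kit → go right; koi < owl → go left. Place as left child of owl.
Insert pig: pig > kit → go right; pig > owl → go right. Place as right child of owl.
Insert cod: cod < kit → go left; cod < hog → go left; cod > bee → go right; cod > boa → go right; cod < dog → go left. Place as left child of dog.
Insert pug: pug > kit → go right; pug > owl → go right; pug > pig → go right. Place as right child of pig.
Insert ram: ram > kit → go right; ram > owl → go right; ram > pig → go right; ram > pug → go right. Place as right child of pug.

The deepest node is gnu at depth 8.

8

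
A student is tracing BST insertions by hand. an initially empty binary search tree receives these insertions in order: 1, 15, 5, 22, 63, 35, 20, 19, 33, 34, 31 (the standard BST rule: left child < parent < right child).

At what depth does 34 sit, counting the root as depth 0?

1: root
15: right child of 1 (depth 1)
5: left child of 15 (depth 2)
22: right child of 15 (depth 2)
63: right child of 22 (depth 3)
35: left child of 63 (depth 4)
20: left child of 22 (depth 3)
19: left child of 20 (depth 4)
33: left child of 35 (depth 5)
34: right child of 33 (depth 6)
31: left child of 33 (depth 6)

Path to 34: 1 → 15 → 22 → 63 → 35 → 33 → 34, which is 6 edges.

6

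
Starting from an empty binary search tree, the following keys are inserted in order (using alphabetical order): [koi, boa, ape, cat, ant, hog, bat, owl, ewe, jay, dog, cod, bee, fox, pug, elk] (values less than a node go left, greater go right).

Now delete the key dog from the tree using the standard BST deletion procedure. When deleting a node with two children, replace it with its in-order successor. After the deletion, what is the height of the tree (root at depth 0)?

6

Insert koi: tree is empty, so koi becomes the root.
Insert boa: boa < koi → go left. Place as left child of koi.
Insert ape: ape < koi → go left; ape < boa → go left. Place as left child of boa.
Insert cat: cat < koi → go left; cat > boa → go right. Place as right child of boa.
Insert ant: ant < koi → go left; ant < boa → go left; ant < ape → go left. Place as left child of ape.
Insert hog: hog < koi → go left; hog > boa → go right; hog > cat → go right. Place as right child of cat.
Insert bat: bat < koi → go left; bat < boa → go left; bat > ape → go right. Place as right child of ape.
Insert owl: owl > koi → go right. Place as right child of koi.
Insert ewe: ewe < koi → go left; ewe > boa → go right; ewe > cat → go right; ewe < hog → go left. Place as left child of hog.
Insert jay: jay < koi → go left; jay > boa → go right; jay > cat → go right; jay > hog → go right. Place as right child of hog.
Insert dog: dog < koi → go left; dog > boa → go right; dog > cat → go right; dog < hog → go left; dog < ewe → go left. Place as left child of ewe.
Insert cod: cod < koi → go left; cod > boa → go right; cod > cat → go right; cod < hog → go left; cod < ewe → go left; cod < dog → go left. Place as left child of dog.
Insert bee: bee < koi → go left; bee < boa → go left; bee > ape → go right; bee > bat → go right. Place as right child of bat.
Insert fox: fox < koi → go left; fox > boa → go right; fox > cat → go right; fox < hog → go left; fox > ewe → go right. Place as right child of ewe.
Insert pug: pug > koi → go right; pug > owl → go right. Place as right child of owl.
Insert elk: elk < koi → go left; elk > boa → go right; elk > cat → go right; elk < hog → go left; elk < ewe → go left; elk > dog → go right. Place as right child of dog.

Delete dog (two children — replace with in-order successor).
After deletion, deepest node is cod at depth 6.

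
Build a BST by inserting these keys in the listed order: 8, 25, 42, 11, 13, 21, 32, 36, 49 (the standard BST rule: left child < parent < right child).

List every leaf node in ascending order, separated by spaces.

21 36 49

8: root
25: right child of 8 (depth 1)
42: right child of 25 (depth 2)
11: left child of 25 (depth 2)
13: right child of 11 (depth 3)
21: right child of 13 (depth 4)
32: left child of 42 (depth 3)
36: right child of 32 (depth 4)
49: right child of 42 (depth 3)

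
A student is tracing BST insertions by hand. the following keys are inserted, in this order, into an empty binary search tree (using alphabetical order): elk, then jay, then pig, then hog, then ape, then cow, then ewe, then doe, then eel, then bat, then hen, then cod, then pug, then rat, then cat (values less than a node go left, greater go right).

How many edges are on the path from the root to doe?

3

elk: root
jay: right child of elk (depth 1)
pig: right child of jay (depth 2)
hog: left child of jay (depth 2)
ape: left child of elk (depth 1)
cow: right child of ape (depth 2)
ewe: left child of hog (depth 3)
doe: right child of cow (depth 3)
eel: right child of doe (depth 4)
bat: left child of cow (depth 3)
hen: right child of ewe (depth 4)
cod: right child of bat (depth 4)
pug: right child of pig (depth 3)
rat: right child of pug (depth 4)
cat: left child of cod (depth 5)

Path to doe: elk → ape → cow → doe, which is 3 edges.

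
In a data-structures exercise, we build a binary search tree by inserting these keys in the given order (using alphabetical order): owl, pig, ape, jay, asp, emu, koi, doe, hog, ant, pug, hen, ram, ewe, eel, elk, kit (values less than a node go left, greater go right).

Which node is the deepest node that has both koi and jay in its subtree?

Resulting structure (node: left, right):
  owl: L=ape, R=pig
  pig: L=–, R=pug
  ape: L=ant, R=jay
  jay: L=asp, R=koi
  asp: L=–, R=emu
  emu: L=doe, R=hog
  koi: L=kit, R=–
  doe: L=–, R=eel
  hog: L=hen, R=–
  ant: L=–, R=–
  pug: L=–, R=ram
  hen: L=ewe, R=–
  ram: L=–, R=–
  ewe: L=–, R=–
  eel: L=–, R=elk
  elk: L=–, R=–
  kit: L=–, R=–

Path to koi: owl → ape → jay → koi
Path to jay: owl → ape → jay
jay lies on both paths and is an ancestor of the other node.

jay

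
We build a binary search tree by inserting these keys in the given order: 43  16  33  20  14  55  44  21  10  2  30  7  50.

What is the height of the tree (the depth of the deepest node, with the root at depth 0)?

5

43: root
16: left child of 43 (depth 1)
33: right child of 16 (depth 2)
20: left child of 33 (depth 3)
14: left child of 16 (depth 2)
55: right child of 43 (depth 1)
44: left child of 55 (depth 2)
21: right child of 20 (depth 4)
10: left child of 14 (depth 3)
2: left child of 10 (depth 4)
30: right child of 21 (depth 5)
7: right child of 2 (depth 5)
50: right child of 44 (depth 3)

The deepest node is 30 at depth 5.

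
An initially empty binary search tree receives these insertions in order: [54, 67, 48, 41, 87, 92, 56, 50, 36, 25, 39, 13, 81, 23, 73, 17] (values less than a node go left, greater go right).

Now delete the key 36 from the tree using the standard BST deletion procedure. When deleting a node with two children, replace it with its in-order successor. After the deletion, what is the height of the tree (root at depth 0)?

Resulting structure (node: left, right):
  54: L=48, R=67
  67: L=56, R=87
  48: L=41, R=50
  41: L=36, R=–
  87: L=81, R=92
  92: L=–, R=–
  56: L=–, R=–
  50: L=–, R=–
  36: L=25, R=39
  25: L=13, R=–
  39: L=–, R=–
  13: L=–, R=23
  81: L=73, R=–
  23: L=17, R=–
  73: L=–, R=–
  17: L=–, R=–

Delete 36 (two children — replace with in-order successor).
After deletion, deepest node is 17 at depth 7.

7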